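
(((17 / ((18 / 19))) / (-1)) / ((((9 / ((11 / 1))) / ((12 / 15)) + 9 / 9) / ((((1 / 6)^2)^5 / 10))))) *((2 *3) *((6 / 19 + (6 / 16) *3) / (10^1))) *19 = -259369 / 1076297932800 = -0.00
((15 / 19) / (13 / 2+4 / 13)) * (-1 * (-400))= 52000 / 1121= 46.39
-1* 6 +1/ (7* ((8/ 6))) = -165/ 28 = -5.89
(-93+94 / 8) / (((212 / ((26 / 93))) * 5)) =-845 / 39432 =-0.02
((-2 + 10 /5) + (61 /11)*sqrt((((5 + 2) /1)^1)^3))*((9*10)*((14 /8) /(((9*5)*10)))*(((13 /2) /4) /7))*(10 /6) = 5551*sqrt(7) /1056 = 13.91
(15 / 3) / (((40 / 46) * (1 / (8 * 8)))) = 368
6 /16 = 3 /8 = 0.38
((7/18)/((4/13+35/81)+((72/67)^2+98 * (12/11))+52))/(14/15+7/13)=1126581885/685615401178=0.00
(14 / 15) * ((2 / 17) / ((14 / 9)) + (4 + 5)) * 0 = 0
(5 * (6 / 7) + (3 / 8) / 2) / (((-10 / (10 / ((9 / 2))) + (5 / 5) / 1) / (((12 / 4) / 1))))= -1503 / 392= -3.83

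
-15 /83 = -0.18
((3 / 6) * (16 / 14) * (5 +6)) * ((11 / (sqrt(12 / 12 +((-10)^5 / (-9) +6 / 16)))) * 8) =23232 * sqrt(1600198) / 5600693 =5.25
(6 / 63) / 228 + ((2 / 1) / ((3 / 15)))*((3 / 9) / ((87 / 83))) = 73603 / 23142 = 3.18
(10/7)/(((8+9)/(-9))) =-90/119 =-0.76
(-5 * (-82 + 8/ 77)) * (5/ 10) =15765/ 77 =204.74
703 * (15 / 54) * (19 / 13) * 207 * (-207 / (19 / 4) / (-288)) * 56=13016045 / 26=500617.12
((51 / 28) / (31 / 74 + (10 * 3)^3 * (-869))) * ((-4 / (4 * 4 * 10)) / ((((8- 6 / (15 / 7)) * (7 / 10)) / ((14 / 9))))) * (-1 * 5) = -925 / 223058596488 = -0.00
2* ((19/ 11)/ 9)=38/ 99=0.38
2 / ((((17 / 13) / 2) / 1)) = 52 / 17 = 3.06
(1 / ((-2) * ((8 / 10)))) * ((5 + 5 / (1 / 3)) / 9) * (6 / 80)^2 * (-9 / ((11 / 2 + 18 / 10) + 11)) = 15 / 3904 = 0.00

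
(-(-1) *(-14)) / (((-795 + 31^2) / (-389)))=2723 / 83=32.81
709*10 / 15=1418 / 3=472.67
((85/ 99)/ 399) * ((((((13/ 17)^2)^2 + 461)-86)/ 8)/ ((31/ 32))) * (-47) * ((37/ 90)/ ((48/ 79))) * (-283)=258660809419/ 275781429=937.92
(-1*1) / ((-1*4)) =0.25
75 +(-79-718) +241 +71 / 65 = -31194 / 65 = -479.91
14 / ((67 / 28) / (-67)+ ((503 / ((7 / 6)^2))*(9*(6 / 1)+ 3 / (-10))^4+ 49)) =428750 / 94112574271743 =0.00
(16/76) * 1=4/19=0.21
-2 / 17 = -0.12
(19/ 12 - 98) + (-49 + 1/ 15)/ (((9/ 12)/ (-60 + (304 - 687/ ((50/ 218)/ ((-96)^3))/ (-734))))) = 1059954901933/ 4500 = 235545533.76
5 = 5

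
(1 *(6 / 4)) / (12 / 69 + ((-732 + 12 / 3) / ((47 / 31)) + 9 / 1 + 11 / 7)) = -7567 / 2368092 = -0.00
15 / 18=5 / 6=0.83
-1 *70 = -70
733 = 733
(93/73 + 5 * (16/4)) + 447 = 468.27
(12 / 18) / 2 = 1 / 3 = 0.33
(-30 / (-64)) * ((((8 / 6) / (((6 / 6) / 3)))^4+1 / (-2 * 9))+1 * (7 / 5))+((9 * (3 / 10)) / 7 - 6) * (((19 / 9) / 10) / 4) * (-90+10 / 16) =1977197 / 13440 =147.11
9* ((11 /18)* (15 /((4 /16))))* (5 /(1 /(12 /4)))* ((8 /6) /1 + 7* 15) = 526350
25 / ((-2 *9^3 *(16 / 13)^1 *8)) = -325 / 186624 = -0.00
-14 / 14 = -1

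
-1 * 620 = -620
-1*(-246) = 246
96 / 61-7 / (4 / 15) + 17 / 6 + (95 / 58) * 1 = -428911 / 21228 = -20.20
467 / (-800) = -467 / 800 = -0.58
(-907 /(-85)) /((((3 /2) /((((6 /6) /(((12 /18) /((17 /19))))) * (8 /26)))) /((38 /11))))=7256 /715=10.15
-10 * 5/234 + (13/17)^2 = 12548/33813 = 0.37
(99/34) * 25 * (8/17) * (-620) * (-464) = 2848032000/289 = 9854782.01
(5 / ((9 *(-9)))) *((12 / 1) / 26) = -10 / 351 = -0.03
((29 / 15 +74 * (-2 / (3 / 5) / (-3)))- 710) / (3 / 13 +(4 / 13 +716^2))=-366119 / 299904075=-0.00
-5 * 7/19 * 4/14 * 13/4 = -65/38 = -1.71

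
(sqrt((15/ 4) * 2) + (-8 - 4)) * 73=-876 + 73 * sqrt(30)/ 2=-676.08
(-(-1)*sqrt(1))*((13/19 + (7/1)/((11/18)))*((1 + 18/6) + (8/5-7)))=-17759/1045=-16.99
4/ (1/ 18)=72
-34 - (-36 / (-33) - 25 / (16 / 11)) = -3151 / 176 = -17.90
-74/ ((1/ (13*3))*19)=-2886/ 19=-151.89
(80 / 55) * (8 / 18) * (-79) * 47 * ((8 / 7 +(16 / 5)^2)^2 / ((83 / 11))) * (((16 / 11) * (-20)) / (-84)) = -20196818944 / 1414875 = -14274.63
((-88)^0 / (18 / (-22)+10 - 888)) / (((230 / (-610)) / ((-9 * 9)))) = -54351 / 222341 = -0.24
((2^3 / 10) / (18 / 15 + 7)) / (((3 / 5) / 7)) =140 / 123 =1.14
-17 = -17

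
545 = 545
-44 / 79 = -0.56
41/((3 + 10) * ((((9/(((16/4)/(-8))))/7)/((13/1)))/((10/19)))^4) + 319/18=300649875121/1710072162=175.81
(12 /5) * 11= 132 /5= 26.40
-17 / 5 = -3.40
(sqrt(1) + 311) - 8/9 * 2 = 310.22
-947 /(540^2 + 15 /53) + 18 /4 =138992953 /30909630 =4.50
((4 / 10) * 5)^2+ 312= 316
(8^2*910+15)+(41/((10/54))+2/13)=58476.55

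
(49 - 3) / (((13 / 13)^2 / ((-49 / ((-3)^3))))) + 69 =4117 / 27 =152.48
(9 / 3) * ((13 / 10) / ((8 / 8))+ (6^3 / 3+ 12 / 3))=2319 / 10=231.90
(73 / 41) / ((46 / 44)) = 1606 / 943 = 1.70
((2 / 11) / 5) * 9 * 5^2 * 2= 180 / 11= 16.36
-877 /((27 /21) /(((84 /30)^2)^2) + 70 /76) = -931.03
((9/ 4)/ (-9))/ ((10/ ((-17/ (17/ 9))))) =0.22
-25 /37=-0.68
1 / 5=0.20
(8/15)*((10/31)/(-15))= -16/1395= -0.01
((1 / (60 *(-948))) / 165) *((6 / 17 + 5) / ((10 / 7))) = -637 / 1595484000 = -0.00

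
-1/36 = -0.03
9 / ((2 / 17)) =153 / 2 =76.50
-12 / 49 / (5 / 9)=-108 / 245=-0.44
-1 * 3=-3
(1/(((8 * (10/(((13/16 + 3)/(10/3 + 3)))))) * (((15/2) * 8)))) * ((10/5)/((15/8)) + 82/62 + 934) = 26560681/226176000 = 0.12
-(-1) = 1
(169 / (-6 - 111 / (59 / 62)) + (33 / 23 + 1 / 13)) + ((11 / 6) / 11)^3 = 199573 / 1442376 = 0.14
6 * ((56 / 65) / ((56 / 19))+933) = 363984 / 65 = 5599.75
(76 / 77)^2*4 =23104 / 5929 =3.90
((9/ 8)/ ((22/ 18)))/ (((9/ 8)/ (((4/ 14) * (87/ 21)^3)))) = 439002/ 26411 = 16.62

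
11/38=0.29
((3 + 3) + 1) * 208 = 1456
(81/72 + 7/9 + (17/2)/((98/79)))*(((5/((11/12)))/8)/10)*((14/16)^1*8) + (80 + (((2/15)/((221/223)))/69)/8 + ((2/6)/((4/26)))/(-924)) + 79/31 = 137747984323/1588335840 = 86.72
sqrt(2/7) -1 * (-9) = sqrt(14)/7+ 9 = 9.53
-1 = -1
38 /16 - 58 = -445 /8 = -55.62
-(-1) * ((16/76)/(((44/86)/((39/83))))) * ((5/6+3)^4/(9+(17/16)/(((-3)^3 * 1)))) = 312862238/67150237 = 4.66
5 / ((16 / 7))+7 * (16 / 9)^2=31507 / 1296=24.31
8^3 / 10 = 256 / 5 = 51.20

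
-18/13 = -1.38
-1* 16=-16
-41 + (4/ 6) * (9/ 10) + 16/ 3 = -526/ 15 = -35.07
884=884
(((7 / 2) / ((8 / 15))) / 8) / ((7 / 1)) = 15 / 128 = 0.12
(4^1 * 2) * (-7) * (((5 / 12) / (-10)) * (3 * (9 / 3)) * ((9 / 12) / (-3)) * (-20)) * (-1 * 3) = -315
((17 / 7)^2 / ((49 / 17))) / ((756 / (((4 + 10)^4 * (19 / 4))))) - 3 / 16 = 1492985 / 3024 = 493.71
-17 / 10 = -1.70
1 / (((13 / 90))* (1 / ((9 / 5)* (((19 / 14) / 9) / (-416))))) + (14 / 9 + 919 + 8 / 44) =3450671039 / 3747744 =920.73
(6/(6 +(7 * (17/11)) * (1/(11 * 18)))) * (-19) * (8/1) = -1986336/13187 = -150.63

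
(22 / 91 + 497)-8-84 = 36877 / 91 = 405.24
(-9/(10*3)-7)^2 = 53.29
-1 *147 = -147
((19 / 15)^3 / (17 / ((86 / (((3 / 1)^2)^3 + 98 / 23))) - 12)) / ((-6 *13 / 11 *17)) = -74619061 / 588426008625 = -0.00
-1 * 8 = -8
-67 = -67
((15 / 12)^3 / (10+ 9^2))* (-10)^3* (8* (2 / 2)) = -171.70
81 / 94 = 0.86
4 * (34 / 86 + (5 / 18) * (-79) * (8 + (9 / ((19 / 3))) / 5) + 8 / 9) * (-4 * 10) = 70788080 / 2451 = 28881.31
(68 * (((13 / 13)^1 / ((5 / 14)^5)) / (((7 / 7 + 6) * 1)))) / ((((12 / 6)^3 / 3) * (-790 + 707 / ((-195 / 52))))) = -0.64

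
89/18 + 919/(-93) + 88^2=4318397/558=7739.06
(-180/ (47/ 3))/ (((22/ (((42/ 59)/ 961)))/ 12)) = -136080/ 29313383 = -0.00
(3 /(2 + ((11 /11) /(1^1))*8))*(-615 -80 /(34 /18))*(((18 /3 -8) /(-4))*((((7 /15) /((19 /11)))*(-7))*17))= 240933 /76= 3170.17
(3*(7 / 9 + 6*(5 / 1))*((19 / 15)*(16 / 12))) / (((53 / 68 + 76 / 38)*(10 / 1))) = 715768 / 127575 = 5.61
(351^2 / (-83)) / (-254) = 123201 / 21082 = 5.84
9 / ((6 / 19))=57 / 2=28.50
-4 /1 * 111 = -444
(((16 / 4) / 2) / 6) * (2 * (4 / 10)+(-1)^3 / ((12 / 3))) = 11 / 60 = 0.18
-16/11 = -1.45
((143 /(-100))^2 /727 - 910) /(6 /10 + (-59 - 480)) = 6615679551 /3914168000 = 1.69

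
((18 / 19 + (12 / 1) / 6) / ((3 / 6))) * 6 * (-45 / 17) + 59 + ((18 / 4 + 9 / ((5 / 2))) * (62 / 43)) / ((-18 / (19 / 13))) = -64225193 / 1805570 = -35.57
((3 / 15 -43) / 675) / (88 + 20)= -107 / 182250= -0.00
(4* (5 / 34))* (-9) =-90 / 17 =-5.29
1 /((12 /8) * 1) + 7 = 23 /3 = 7.67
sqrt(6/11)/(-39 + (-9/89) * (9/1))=-89 * sqrt(66)/39072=-0.02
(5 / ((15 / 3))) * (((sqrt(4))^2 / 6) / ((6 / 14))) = 14 / 9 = 1.56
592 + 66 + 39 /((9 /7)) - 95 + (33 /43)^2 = 3294487 /5547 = 593.92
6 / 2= 3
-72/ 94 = -36/ 47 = -0.77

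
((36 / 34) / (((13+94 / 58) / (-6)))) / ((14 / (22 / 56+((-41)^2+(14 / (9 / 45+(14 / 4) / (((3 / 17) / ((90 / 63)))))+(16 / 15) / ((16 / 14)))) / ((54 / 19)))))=-10421932391 / 566873160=-18.38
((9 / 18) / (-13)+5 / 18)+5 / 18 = 121 / 234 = 0.52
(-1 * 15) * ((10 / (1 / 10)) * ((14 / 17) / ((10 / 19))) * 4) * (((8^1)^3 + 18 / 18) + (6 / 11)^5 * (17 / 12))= -13187776568400 / 2737867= -4816806.87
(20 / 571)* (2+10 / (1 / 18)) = 3640 / 571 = 6.37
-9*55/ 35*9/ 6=-21.21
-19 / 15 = -1.27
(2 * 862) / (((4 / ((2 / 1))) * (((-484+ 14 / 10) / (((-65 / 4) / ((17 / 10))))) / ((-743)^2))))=386641318375 / 41021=9425448.39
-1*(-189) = 189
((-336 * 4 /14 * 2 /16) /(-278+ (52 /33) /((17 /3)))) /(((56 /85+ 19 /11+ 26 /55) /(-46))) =-63580 /91449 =-0.70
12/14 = 6/7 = 0.86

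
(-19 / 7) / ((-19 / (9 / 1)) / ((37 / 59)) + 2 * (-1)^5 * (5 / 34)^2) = 3657006 / 4593841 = 0.80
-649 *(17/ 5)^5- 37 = -921602818/ 3125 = -294912.90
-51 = -51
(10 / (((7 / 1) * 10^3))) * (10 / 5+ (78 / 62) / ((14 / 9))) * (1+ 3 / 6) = 3657 / 607600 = 0.01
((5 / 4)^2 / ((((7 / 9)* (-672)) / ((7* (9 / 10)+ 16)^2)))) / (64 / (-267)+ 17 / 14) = -39832929 / 26113024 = -1.53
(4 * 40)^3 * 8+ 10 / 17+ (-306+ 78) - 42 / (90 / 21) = 2785259837 / 85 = 32767762.79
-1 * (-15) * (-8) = -120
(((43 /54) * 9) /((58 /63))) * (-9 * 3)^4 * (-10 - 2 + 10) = -479891223 /58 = -8273986.60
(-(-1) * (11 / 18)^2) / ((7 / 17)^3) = 594473 / 111132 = 5.35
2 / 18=1 / 9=0.11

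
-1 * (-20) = 20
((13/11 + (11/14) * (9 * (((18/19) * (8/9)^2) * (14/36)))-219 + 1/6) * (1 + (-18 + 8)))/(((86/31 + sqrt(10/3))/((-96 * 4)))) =-622739124288/1314401 + 74825243616 * sqrt(30)/1314401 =-161978.26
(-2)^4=16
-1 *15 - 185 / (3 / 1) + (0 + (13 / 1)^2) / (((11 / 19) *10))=-15667 / 330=-47.48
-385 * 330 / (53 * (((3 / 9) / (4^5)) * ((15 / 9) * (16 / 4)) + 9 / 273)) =-26637811200 / 390451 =-68223.19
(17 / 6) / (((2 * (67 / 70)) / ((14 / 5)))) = 4.14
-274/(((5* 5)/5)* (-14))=137/35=3.91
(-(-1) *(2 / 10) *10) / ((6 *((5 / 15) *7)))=1 / 7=0.14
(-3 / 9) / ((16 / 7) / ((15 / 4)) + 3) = -0.09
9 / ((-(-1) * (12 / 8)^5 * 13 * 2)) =16 / 351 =0.05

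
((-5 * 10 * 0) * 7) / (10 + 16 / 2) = 0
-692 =-692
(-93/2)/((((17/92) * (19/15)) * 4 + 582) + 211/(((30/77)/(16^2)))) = -32085/96064562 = -0.00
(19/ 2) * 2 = 19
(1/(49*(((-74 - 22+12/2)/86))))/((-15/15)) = 43/2205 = 0.02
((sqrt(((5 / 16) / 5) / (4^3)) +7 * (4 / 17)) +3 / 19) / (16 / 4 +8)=18979 / 124032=0.15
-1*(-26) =26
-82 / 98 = -41 / 49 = -0.84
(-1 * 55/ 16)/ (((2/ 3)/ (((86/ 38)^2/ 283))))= -305085/ 3269216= -0.09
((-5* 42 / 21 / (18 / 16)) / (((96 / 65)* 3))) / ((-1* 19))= 325 / 3078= 0.11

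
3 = 3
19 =19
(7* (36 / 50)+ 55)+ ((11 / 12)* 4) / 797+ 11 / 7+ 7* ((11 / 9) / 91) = 1007020018 / 16318575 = 61.71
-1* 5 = -5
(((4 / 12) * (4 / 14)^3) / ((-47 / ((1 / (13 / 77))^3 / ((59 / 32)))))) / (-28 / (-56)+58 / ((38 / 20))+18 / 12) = -3236992 / 5647544487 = -0.00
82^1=82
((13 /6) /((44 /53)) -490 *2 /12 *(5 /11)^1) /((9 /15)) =-15185 /264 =-57.52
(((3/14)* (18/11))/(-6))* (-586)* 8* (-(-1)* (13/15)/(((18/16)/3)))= 243776/385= 633.18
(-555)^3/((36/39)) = -740800125/4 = -185200031.25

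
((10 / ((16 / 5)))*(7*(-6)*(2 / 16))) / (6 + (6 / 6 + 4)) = -525 / 352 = -1.49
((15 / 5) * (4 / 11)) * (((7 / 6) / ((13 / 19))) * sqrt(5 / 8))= 133 * sqrt(10) / 286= 1.47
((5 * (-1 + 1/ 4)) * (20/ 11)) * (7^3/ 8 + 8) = -2775/ 8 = -346.88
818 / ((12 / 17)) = 6953 / 6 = 1158.83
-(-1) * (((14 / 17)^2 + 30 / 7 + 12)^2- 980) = -692.23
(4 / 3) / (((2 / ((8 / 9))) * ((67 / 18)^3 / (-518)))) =-5.95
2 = 2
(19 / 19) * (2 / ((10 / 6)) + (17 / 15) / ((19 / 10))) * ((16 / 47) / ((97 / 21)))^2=19267584 / 1974525695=0.01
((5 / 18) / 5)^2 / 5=1 / 1620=0.00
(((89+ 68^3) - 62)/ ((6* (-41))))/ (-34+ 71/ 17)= 5345803/ 124722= 42.86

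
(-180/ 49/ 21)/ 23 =-60/ 7889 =-0.01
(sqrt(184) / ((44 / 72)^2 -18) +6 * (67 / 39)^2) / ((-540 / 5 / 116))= -260362 / 13689 +696 * sqrt(46) / 5711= -18.19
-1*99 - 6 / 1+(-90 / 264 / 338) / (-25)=-7807797 / 74360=-105.00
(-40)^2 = 1600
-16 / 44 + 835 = 9181 / 11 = 834.64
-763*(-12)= 9156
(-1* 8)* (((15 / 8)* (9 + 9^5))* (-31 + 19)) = 10630440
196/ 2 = 98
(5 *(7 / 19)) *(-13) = -455 / 19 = -23.95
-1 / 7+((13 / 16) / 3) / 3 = -0.05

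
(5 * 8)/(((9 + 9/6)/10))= 800/21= 38.10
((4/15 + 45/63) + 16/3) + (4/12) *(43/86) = 1361/210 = 6.48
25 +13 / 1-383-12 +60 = -297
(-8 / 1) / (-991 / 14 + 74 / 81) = 9072 / 79235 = 0.11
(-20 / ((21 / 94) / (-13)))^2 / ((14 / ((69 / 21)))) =6869106400 / 21609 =317881.73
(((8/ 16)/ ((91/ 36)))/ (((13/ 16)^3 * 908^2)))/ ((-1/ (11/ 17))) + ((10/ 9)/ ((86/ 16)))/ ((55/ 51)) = 47636553556720/ 248516071913109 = 0.19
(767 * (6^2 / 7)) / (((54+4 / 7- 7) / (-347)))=-1064596 / 37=-28772.86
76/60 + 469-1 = 7039/15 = 469.27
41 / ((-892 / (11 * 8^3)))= -57728 / 223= -258.87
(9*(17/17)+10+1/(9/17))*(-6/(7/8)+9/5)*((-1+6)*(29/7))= -321668/147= -2188.22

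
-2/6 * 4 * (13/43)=-52/129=-0.40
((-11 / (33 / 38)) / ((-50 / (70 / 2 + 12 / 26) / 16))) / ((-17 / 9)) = -76.10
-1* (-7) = 7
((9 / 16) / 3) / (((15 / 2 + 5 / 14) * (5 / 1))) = 21 / 4400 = 0.00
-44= -44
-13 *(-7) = 91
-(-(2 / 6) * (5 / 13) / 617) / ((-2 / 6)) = -5 / 8021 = -0.00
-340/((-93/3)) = 340/31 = 10.97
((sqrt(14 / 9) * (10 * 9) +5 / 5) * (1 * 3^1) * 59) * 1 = 177 +5310 * sqrt(14) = 20045.20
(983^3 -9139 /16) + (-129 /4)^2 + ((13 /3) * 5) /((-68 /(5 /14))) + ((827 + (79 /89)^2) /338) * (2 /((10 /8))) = 9078742518760328111 /9557953860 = 949862559.68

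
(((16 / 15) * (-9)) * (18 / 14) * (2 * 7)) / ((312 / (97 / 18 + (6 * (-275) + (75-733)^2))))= -15527498 / 65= -238884.58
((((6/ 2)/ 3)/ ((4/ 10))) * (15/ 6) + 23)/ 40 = 117/ 160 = 0.73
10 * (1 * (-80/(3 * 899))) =-800/2697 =-0.30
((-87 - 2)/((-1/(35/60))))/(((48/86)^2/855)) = 109433065/768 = 142490.97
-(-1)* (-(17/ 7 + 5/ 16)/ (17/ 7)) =-307/ 272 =-1.13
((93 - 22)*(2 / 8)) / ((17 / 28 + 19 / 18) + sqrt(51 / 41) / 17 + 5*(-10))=-0.37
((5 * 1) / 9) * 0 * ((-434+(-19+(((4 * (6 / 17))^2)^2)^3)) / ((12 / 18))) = 0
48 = 48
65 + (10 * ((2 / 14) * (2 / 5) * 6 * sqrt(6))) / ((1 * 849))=8 * sqrt(6) / 1981 + 65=65.01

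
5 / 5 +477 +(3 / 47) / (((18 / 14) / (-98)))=473.13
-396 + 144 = -252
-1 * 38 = -38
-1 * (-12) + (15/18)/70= 1009/84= 12.01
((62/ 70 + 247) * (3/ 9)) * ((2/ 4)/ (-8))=-723/ 140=-5.16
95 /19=5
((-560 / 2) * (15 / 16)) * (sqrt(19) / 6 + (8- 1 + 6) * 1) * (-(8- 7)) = 175 * sqrt(19) / 4 + 6825 / 2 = 3603.20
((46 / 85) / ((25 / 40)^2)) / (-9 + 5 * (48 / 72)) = -8832 / 36125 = -0.24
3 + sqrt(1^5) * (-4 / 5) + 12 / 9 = 3.53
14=14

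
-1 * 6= -6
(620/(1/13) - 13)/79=8047/79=101.86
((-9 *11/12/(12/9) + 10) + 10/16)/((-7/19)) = -1349/112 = -12.04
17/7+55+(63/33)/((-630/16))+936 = 1147354/1155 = 993.38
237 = 237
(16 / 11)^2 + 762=92458 / 121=764.12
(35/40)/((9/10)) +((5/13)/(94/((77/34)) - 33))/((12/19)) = 31997/30654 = 1.04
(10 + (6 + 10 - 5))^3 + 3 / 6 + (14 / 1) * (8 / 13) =241023 / 26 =9270.12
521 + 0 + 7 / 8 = 4175 / 8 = 521.88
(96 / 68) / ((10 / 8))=96 / 85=1.13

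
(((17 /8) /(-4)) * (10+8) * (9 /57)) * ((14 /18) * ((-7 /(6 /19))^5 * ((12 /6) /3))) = 260646300593 /62208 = 4189916.10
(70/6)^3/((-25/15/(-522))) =497350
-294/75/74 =-49/925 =-0.05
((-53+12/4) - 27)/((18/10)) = -385/9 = -42.78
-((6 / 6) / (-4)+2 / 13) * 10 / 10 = 5 / 52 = 0.10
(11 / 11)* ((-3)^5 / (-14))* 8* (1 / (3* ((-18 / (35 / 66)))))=-15 / 11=-1.36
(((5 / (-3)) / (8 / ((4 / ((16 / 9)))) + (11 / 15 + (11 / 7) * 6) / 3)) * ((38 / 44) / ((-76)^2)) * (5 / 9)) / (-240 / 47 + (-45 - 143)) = 0.00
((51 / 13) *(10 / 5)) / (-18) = -17 / 39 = -0.44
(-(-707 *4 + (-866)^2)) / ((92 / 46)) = -373564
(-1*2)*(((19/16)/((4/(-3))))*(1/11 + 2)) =1311/352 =3.72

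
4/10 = 2/5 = 0.40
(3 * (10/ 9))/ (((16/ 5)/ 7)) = 7.29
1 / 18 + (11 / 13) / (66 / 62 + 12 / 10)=3917 / 9126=0.43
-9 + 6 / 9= -25 / 3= -8.33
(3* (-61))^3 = -6128487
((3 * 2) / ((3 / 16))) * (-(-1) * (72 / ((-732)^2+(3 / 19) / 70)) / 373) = 1021440 / 88605643093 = 0.00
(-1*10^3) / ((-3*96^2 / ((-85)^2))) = 903125 / 3456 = 261.32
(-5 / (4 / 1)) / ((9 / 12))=-5 / 3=-1.67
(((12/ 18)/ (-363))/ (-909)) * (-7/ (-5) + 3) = 4/ 449955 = 0.00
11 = 11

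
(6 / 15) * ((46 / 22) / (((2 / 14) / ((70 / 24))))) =1127 / 66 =17.08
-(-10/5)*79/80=79/40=1.98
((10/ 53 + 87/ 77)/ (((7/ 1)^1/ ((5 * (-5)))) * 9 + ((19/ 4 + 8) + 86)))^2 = 289551610000/ 1542247806160369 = 0.00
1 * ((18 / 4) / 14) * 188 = 423 / 7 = 60.43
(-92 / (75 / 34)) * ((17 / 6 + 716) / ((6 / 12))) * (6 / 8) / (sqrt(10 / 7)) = -1686383 * sqrt(70) / 375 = -37624.78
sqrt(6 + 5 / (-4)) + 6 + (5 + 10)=sqrt(19) / 2 + 21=23.18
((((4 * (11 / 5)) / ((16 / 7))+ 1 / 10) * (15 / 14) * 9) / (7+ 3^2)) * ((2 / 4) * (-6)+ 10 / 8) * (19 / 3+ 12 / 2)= -26307 / 512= -51.38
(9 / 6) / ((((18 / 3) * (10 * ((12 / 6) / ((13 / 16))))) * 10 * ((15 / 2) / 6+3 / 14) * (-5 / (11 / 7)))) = -143 / 656000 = -0.00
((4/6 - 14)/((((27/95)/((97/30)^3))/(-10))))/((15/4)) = 138726296/32805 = 4228.82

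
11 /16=0.69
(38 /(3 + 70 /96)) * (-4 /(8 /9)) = -8208 /179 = -45.85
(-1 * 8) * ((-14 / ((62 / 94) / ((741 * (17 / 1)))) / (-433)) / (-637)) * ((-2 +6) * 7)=2914752 / 13423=217.15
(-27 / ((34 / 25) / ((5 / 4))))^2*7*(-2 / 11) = -783.80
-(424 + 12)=-436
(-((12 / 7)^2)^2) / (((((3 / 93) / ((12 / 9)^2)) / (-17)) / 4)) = 77709312 / 2401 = 32365.39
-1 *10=-10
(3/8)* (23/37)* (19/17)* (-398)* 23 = -6000447/2516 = -2384.92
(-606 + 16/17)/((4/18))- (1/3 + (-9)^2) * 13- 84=-197069/51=-3864.10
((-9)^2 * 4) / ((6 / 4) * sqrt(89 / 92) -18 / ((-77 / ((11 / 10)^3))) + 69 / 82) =-3275396397000 / 7438748963 + 92665125000 * sqrt(2047) / 7438748963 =123.29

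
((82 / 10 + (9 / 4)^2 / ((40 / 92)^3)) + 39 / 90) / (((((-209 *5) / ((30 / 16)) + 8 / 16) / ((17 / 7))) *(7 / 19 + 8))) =-1088826863 / 29748264000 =-0.04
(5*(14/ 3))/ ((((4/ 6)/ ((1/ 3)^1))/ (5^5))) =109375/ 3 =36458.33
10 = 10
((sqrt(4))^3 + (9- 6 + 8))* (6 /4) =28.50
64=64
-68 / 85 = -4 / 5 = -0.80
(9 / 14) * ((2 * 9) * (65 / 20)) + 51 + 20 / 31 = 77471 / 868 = 89.25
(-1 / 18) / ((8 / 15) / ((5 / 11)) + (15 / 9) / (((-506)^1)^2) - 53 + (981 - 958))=3200450 / 1660649121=0.00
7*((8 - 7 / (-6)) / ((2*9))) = 385 / 108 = 3.56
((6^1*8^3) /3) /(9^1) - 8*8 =448 /9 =49.78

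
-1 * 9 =-9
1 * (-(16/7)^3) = -4096/343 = -11.94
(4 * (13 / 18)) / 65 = 2 / 45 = 0.04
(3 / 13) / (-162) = -1 / 702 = -0.00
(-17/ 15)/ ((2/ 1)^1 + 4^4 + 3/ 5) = -17/ 3879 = -0.00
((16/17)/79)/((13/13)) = 16/1343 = 0.01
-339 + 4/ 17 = -5759/ 17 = -338.76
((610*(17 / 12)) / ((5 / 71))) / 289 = 4331 / 102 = 42.46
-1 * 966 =-966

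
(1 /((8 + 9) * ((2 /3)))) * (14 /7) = 3 /17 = 0.18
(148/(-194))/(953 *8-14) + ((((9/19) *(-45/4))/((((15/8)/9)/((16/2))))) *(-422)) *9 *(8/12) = 3633426278657/7012615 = 518127.16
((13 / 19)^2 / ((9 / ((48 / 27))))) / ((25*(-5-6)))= -2704 / 8041275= -0.00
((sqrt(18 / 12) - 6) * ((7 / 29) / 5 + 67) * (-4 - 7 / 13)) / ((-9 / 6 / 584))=-1339924928 / 1885 + 334981232 * sqrt(6) / 5655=-565736.82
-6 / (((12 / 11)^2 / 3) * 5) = -3.02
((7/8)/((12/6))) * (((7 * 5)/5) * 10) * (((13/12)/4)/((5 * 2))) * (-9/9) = -637/768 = -0.83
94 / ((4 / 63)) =2961 / 2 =1480.50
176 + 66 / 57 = 177.16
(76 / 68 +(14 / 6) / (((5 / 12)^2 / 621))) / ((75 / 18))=21285762 / 10625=2003.37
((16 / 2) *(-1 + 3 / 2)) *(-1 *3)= -12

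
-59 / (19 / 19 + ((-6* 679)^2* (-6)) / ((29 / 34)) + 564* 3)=1711 / 3385836007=0.00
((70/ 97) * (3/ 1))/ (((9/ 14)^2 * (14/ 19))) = 18620/ 2619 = 7.11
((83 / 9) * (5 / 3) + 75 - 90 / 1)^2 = 100 / 729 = 0.14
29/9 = 3.22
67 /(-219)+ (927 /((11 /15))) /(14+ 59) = 40978 /2409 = 17.01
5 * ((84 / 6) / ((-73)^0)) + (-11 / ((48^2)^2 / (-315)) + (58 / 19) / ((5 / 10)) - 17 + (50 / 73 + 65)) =102089631211 / 818085888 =124.79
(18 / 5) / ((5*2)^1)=0.36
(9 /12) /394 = 3 /1576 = 0.00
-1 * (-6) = 6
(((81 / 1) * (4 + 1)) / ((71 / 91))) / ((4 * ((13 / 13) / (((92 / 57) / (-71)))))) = -282555 / 95779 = -2.95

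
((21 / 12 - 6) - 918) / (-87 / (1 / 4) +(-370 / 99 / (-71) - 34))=1525293 / 631696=2.41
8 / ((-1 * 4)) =-2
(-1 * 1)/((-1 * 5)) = 1/5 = 0.20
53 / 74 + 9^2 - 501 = -31027 / 74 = -419.28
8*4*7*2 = 448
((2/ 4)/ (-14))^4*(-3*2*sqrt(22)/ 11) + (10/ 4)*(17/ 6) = 85/ 12 - 3*sqrt(22)/ 3380608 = 7.08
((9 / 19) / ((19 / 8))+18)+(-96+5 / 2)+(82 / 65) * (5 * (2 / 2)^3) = -647567 / 9386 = -68.99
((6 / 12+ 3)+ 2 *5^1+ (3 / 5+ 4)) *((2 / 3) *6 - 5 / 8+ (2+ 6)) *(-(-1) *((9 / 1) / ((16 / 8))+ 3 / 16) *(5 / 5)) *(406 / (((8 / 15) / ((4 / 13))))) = 57870225 / 256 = 226055.57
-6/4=-3/2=-1.50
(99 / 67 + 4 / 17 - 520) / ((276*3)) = -0.63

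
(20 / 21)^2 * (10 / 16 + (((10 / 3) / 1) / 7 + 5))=51250 / 9261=5.53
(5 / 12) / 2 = 0.21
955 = 955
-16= -16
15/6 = 5/2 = 2.50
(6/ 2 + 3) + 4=10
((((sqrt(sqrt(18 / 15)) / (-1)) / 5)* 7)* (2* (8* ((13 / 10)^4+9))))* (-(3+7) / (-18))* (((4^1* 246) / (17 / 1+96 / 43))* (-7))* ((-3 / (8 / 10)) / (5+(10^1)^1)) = -20484258214* 5^(3 / 4)* 6^(1 / 4) / 7753125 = -13826.39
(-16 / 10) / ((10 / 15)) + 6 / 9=-1.73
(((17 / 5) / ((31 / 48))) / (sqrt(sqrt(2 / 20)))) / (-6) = -136 * 10^(1 / 4) / 155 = -1.56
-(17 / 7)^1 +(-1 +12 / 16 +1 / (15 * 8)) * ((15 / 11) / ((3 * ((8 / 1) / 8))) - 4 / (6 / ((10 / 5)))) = -61433 / 27720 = -2.22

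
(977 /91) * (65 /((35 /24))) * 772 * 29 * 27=14173753248 /49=289260270.37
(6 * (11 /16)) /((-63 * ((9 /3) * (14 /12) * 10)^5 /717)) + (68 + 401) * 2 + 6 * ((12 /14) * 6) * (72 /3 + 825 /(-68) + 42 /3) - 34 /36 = 1735.26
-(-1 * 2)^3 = 8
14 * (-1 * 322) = -4508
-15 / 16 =-0.94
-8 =-8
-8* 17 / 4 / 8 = -17 / 4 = -4.25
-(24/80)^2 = -9/100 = -0.09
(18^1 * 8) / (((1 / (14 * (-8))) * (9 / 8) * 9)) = -14336 / 9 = -1592.89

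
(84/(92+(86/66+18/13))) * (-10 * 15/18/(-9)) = 14300/17409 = 0.82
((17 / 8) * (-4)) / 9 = -17 / 18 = -0.94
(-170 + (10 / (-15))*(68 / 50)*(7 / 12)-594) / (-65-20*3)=172019 / 28125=6.12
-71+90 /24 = -269 /4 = -67.25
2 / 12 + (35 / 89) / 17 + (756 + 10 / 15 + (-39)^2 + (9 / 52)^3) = 2277.86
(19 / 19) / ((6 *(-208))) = -1 / 1248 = -0.00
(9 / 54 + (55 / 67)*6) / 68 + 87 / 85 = 150131 / 136680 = 1.10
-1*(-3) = 3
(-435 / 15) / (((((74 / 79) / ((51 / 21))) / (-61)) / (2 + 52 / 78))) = 9503068 / 777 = 12230.46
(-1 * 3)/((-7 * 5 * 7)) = 3/245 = 0.01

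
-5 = -5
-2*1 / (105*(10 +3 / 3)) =-2 / 1155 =-0.00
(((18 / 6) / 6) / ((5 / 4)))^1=2 / 5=0.40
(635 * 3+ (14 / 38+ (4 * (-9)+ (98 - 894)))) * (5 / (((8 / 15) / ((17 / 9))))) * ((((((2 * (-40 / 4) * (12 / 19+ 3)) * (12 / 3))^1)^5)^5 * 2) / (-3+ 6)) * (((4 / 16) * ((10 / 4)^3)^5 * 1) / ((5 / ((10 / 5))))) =-44830366854595996728293200000000000000000000000000000000000000000000000.00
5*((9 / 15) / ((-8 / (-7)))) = 2.62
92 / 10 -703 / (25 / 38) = -26484 / 25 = -1059.36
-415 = -415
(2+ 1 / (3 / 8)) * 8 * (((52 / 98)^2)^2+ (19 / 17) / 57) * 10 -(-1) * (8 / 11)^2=570870503776 / 15246251559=37.44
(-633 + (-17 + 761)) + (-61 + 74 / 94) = 2387 / 47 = 50.79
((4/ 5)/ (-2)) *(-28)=56/ 5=11.20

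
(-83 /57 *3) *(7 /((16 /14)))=-4067 /152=-26.76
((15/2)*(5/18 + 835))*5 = 375875/12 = 31322.92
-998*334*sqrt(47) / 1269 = -333332*sqrt(47) / 1269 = -1800.80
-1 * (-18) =18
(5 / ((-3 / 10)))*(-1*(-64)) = -3200 / 3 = -1066.67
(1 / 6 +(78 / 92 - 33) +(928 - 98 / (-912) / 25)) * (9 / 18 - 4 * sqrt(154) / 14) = 234936127 / 524400 - 234936127 * sqrt(154) / 917700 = -2728.93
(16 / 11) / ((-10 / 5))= -8 / 11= -0.73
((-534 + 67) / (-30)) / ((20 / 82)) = 19147 / 300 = 63.82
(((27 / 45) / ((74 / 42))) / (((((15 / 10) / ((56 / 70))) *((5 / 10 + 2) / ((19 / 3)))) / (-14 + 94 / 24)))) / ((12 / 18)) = -32186 / 4625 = -6.96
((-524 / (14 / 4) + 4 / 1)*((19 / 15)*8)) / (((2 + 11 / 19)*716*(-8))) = 6137 / 61397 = 0.10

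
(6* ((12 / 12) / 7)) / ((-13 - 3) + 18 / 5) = -15 / 217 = -0.07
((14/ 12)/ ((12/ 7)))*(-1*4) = -49/ 18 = -2.72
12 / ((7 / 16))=192 / 7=27.43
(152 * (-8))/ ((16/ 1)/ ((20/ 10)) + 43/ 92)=-5888/ 41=-143.61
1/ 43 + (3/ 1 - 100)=-4170/ 43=-96.98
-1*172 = -172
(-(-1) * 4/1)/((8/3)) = 3/2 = 1.50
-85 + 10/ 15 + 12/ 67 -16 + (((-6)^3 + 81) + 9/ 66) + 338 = 455387/ 4422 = 102.98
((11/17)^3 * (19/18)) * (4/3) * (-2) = -101156/132651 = -0.76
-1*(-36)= 36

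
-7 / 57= -0.12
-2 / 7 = -0.29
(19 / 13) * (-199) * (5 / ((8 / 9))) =-170145 / 104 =-1636.01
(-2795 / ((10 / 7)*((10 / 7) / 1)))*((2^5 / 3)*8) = -1753024 / 15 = -116868.27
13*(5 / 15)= 13 / 3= 4.33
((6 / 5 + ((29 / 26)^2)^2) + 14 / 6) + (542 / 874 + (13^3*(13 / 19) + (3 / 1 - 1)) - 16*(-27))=5819948748571 / 2995477680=1942.91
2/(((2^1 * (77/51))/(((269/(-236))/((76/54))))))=-370413/690536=-0.54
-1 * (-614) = 614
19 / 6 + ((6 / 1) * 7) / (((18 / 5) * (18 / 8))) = 451 / 54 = 8.35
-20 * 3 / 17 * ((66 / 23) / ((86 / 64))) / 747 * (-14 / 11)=17920 / 1395479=0.01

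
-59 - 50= -109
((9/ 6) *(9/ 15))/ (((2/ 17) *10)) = 153/ 200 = 0.76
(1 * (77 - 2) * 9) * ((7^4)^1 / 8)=202584.38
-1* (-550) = 550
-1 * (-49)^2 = -2401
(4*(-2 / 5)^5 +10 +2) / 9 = 37372 / 28125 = 1.33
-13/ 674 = -0.02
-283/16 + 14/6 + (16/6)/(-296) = -9095/592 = -15.36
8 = 8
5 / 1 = 5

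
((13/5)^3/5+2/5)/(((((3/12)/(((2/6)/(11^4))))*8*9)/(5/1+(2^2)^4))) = 70963/54903750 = 0.00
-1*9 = -9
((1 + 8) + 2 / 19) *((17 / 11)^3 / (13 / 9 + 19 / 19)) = 7649541 / 556358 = 13.75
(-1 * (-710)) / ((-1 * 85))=-8.35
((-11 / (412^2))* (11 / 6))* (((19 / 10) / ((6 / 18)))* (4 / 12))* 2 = -2299 / 5092320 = -0.00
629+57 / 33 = 6938 / 11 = 630.73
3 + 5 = 8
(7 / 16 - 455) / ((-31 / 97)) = 705481 / 496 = 1422.34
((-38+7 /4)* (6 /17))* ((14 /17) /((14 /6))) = -4.52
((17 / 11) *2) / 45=34 / 495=0.07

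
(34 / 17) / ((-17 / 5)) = -10 / 17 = -0.59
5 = 5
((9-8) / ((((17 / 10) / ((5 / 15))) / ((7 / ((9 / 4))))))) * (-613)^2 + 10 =105219910 / 459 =229237.28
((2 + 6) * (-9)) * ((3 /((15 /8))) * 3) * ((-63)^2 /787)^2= -27221116608 /3096845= -8789.95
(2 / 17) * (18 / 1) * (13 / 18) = 26 / 17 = 1.53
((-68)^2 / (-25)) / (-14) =2312 / 175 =13.21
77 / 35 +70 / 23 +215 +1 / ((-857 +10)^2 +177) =18175018323 / 82522390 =220.24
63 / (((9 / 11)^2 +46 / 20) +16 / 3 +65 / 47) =1535490 / 236069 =6.50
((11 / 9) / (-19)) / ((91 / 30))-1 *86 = -446192 / 5187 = -86.02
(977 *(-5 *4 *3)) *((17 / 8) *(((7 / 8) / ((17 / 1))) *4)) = -25646.25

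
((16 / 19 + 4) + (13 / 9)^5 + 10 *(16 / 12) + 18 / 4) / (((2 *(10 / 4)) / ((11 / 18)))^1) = 714886579 / 201947580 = 3.54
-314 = -314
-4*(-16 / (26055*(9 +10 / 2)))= 32 / 182385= 0.00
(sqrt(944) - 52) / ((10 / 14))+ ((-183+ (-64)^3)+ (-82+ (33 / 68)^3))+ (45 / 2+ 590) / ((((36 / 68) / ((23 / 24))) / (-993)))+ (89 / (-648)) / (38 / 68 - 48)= -280064583745997939 / 205407420480+ 28 * sqrt(59) / 5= -1363415.93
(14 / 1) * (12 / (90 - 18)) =2.33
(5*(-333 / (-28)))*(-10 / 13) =-45.74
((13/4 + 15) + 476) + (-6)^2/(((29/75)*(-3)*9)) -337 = 17841/116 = 153.80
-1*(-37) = 37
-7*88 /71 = -616 /71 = -8.68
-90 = -90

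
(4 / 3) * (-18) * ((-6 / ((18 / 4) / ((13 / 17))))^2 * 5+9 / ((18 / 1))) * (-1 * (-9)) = -1230.77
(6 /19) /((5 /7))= 42 /95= 0.44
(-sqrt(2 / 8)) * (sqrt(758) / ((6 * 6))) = -sqrt(758) / 72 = -0.38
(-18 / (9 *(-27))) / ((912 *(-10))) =-0.00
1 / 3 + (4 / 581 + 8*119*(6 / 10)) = 4980973 / 8715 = 571.54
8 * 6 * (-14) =-672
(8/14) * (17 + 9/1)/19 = 104/133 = 0.78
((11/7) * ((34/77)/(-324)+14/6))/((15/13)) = 378157/119070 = 3.18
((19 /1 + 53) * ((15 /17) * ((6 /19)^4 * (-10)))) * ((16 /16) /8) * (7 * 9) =-110224800 /2215457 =-49.75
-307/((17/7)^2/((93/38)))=-1398999/10982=-127.39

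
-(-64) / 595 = 64 / 595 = 0.11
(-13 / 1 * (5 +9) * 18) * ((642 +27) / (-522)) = 121758 / 29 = 4198.55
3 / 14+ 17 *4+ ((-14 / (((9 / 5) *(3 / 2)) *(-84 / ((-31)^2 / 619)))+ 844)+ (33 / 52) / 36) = 66602100557 / 73002384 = 912.33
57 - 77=-20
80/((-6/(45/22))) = -300/11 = -27.27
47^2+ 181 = 2390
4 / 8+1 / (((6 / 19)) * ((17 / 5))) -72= -70.57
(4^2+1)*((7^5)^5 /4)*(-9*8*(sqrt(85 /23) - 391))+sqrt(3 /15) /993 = -410366997617173259646942*sqrt(1955) /23+sqrt(5) /4965+160453496068314744521954322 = 159664603305934311118015700.00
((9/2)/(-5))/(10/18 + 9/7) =-567/1160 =-0.49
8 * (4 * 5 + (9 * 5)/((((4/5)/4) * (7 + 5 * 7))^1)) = 1420/7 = 202.86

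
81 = 81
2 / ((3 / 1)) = 2 / 3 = 0.67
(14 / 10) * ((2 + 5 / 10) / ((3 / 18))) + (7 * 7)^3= 117670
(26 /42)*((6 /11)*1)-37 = -2823 /77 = -36.66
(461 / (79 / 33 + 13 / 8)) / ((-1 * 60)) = -10142 / 5305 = -1.91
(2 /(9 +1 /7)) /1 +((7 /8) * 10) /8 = 21 /16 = 1.31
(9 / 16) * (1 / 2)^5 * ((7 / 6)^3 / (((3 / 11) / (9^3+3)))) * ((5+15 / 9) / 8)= 1150765 / 18432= 62.43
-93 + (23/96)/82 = -732073/7872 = -93.00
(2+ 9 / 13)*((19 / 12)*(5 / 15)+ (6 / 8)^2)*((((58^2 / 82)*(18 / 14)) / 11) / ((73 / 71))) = 46873135 / 3423992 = 13.69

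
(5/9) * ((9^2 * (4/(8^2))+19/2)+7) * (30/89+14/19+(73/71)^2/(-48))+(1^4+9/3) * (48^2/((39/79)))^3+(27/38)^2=333366001530215932970119589/819834967141632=406625741632.49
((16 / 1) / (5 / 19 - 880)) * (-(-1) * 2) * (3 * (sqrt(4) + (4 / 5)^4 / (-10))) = -11166528 / 52234375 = -0.21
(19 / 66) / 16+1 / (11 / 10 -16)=-0.05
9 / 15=3 / 5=0.60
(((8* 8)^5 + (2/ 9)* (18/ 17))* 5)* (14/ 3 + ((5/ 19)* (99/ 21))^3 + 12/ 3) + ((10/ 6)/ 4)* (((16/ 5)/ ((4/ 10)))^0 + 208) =3892970417437074455/ 68562564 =56779825466.23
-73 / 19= -3.84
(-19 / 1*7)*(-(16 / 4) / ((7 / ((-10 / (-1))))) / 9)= 760 / 9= 84.44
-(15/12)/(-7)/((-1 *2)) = -5/56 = -0.09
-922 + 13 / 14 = -12895 / 14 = -921.07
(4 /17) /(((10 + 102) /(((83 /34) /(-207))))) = -0.00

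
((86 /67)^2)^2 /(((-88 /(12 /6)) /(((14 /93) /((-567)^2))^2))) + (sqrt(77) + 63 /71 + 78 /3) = sqrt(77) + 7719690289857072920243023 /287112629952777607692021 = 35.66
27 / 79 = 0.34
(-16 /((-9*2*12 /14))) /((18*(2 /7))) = 49 /243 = 0.20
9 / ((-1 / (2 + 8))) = -90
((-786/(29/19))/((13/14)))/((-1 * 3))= 69692/377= 184.86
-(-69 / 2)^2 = -4761 / 4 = -1190.25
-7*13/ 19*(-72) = 6552/ 19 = 344.84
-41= -41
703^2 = 494209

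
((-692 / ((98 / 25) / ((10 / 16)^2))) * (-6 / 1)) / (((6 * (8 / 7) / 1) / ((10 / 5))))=108125 / 896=120.68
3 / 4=0.75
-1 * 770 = -770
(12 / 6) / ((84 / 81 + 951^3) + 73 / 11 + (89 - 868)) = 594 / 255445120163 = 0.00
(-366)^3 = -49027896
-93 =-93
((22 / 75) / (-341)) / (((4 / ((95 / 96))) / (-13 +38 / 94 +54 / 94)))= 2147 / 839232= 0.00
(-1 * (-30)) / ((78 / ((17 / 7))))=0.93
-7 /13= -0.54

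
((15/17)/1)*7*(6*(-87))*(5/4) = -137025/34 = -4030.15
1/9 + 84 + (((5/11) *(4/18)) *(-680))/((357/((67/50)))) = 174331/2079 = 83.85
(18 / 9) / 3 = 0.67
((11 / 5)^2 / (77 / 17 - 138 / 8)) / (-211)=8228 / 4562875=0.00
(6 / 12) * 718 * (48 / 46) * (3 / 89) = 25848 / 2047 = 12.63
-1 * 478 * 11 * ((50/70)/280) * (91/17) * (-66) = 1127841/238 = 4738.83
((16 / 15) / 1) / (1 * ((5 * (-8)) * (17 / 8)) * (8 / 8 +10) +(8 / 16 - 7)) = -32 / 28245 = -0.00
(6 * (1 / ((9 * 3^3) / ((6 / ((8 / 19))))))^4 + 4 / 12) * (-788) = -120633019541 / 459165024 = -262.72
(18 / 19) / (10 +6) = 9 / 152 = 0.06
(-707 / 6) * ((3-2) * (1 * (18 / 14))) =-303 / 2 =-151.50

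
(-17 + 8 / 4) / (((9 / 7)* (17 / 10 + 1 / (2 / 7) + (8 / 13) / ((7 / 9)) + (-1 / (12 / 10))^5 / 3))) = -123832800 / 62170253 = -1.99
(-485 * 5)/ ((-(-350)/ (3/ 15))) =-1.39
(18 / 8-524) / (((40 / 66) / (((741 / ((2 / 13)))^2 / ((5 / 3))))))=-19172589078357 / 1600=-11982868173.97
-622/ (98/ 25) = -7775/ 49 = -158.67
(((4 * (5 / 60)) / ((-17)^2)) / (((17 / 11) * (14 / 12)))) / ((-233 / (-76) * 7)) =1672 / 56091721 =0.00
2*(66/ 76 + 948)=36057/ 19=1897.74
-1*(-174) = 174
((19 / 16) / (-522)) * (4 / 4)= -19 / 8352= -0.00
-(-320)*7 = 2240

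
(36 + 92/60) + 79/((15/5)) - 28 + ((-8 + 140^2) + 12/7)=2061106/105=19629.58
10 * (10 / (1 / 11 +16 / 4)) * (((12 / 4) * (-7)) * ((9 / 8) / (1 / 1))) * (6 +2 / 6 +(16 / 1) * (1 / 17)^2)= -2132515 / 578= -3689.47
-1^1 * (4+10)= -14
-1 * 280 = -280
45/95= 9/19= 0.47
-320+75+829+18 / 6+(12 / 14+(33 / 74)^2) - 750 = -6207637 / 38332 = -161.94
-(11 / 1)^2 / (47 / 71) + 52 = -6147 / 47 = -130.79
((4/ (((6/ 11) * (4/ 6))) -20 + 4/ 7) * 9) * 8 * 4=-16992/ 7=-2427.43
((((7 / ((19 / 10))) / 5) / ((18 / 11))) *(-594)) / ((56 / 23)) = -8349 / 76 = -109.86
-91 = -91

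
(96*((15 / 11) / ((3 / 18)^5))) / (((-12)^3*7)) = -6480 / 77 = -84.16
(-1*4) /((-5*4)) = 1 /5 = 0.20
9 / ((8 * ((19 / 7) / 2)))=0.83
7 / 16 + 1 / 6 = 29 / 48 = 0.60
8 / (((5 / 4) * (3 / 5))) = 32 / 3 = 10.67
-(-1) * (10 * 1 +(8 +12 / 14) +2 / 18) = 18.97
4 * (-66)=-264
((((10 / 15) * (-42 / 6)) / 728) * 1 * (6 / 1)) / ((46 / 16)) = -4 / 299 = -0.01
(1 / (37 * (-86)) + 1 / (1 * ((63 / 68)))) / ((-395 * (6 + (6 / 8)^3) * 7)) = -6922016 / 113906284695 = -0.00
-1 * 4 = -4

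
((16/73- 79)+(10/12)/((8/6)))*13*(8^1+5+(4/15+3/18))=-239123677/17520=-13648.61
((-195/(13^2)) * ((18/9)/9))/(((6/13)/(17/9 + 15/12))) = -565/324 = -1.74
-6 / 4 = -3 / 2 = -1.50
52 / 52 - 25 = -24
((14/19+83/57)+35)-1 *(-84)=6908/57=121.19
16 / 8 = 2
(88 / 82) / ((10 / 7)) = 154 / 205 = 0.75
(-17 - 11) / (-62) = 14 / 31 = 0.45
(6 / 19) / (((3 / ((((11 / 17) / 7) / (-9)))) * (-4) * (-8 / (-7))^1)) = 11 / 46512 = 0.00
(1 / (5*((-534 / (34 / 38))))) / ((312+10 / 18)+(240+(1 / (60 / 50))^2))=-34 / 56132745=-0.00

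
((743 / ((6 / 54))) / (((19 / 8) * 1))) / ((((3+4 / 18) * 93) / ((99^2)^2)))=15416413245288 / 17081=902547464.74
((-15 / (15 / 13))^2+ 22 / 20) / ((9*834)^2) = 7 / 2318520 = 0.00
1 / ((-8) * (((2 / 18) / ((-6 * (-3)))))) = -20.25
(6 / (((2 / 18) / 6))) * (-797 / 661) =-258228 / 661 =-390.66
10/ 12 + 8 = 53/ 6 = 8.83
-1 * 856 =-856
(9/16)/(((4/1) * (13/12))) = 27/208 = 0.13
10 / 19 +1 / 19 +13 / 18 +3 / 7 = 4141 / 2394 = 1.73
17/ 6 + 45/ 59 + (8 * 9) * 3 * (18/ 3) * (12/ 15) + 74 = 1972481/ 1770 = 1114.40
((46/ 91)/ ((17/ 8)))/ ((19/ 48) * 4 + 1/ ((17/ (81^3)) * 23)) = 101568/ 581009611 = 0.00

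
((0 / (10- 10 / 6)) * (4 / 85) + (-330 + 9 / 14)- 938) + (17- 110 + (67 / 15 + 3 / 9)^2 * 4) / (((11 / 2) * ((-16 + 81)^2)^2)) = -87099000828713 / 68724906250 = -1267.36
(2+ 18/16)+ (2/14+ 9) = 687/56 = 12.27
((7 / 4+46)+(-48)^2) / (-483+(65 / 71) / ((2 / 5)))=-667897 / 136522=-4.89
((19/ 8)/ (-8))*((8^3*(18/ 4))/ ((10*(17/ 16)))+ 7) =-361513/ 5440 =-66.45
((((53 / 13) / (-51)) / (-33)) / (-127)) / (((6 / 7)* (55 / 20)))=-742 / 91694889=-0.00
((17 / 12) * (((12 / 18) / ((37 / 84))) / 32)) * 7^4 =285719 / 1776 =160.88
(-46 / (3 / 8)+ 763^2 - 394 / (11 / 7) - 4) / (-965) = -19199123 / 31845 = -602.89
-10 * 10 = -100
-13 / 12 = -1.08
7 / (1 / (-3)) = -21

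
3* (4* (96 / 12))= 96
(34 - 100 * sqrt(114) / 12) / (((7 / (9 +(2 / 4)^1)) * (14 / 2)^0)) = 323 / 7 - 475 * sqrt(114) / 42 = -74.61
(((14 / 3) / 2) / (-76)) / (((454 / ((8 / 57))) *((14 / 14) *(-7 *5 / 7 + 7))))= -7 / 1475046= -0.00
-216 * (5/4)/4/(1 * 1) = -135/2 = -67.50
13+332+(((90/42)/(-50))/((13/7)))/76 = 3408597/9880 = 345.00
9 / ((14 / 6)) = 27 / 7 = 3.86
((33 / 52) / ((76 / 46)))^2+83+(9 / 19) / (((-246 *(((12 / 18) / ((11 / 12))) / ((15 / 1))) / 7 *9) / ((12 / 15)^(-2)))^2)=5029897668400219 / 60490066231296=83.15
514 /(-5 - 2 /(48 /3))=-4112 /41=-100.29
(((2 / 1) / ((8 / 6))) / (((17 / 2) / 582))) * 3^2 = 15714 / 17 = 924.35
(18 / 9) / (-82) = -1 / 41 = -0.02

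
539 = 539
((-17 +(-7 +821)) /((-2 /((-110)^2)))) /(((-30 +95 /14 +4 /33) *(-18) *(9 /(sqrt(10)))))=-371282450 *sqrt(10) /288063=-4075.84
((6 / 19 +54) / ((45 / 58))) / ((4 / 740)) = 738224 / 57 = 12951.30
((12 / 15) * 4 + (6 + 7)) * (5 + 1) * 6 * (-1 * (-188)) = 548208 / 5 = 109641.60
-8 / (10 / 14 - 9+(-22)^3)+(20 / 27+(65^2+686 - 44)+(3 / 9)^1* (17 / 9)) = 4902542218 / 1007019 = 4868.37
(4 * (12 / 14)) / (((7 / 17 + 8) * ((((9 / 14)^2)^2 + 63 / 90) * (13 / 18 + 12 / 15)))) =1007596800 / 3276810251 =0.31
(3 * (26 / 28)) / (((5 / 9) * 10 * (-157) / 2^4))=-1404 / 27475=-0.05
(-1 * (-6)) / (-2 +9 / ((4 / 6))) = 12 / 23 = 0.52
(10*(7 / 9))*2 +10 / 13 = 1910 / 117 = 16.32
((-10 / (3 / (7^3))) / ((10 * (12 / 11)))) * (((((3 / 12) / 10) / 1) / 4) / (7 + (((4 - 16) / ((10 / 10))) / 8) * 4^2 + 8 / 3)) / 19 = 0.00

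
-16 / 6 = -2.67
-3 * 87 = -261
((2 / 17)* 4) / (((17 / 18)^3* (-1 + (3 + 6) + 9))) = 46656 / 1419857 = 0.03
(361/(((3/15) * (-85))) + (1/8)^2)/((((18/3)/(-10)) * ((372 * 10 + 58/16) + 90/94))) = 5425445/571380744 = 0.01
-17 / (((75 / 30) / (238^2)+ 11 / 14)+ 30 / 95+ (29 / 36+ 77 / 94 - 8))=15478426152 / 4801724293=3.22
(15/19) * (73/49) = 1.18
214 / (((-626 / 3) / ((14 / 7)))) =-642 / 313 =-2.05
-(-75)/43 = 1.74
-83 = -83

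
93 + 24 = 117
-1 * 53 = -53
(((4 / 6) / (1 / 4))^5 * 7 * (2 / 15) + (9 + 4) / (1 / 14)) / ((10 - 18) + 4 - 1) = -1122142 / 18225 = -61.57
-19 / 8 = -2.38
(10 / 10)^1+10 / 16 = 13 / 8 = 1.62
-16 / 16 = -1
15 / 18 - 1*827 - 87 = -5479 / 6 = -913.17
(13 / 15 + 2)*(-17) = -731 / 15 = -48.73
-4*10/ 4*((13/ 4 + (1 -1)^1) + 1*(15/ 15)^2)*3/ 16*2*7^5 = -267861.56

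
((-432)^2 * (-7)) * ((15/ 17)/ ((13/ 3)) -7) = 1962164736/ 221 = 8878573.47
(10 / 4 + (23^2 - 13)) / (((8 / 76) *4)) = 19703 / 16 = 1231.44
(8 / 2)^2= 16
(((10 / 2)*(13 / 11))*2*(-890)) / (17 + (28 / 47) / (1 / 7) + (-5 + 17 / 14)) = -76130600 / 125829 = -605.03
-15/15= -1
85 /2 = 42.50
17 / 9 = 1.89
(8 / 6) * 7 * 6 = 56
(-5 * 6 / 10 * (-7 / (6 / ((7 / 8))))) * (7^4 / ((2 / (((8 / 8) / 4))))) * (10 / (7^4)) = 245 / 64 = 3.83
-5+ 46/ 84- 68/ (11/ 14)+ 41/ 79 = -3302297/ 36498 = -90.48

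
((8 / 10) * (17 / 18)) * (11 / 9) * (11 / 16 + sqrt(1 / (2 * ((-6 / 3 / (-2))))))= 2057 / 3240 + 187 * sqrt(2) / 405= 1.29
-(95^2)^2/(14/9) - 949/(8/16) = -733082197/14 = -52363014.07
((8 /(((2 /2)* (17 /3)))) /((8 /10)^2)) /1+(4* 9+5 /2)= 40.71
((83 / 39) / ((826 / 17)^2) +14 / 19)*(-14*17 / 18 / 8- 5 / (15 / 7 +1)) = -136883090783 / 57201240096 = -2.39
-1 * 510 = -510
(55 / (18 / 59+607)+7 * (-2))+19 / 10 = -4303101 / 358310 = -12.01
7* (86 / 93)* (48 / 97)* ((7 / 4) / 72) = 2107 / 27063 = 0.08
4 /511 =0.01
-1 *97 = -97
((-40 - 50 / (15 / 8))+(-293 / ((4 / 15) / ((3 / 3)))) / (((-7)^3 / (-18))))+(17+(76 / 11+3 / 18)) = -378248 / 3773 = -100.25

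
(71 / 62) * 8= 284 / 31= 9.16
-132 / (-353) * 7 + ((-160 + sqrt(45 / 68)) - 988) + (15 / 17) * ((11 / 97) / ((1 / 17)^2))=-38228875 / 34241 + 3 * sqrt(85) / 34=-1115.65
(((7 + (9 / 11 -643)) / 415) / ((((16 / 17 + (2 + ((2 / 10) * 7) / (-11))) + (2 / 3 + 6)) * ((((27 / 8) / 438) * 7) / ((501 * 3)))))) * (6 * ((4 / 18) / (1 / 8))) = -741393811968 / 15450533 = -47985.00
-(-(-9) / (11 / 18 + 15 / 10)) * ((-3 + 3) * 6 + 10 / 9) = -90 / 19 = -4.74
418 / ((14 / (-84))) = -2508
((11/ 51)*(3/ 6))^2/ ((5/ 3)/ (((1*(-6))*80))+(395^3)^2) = 968/ 316135235905060499711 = 0.00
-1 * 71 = -71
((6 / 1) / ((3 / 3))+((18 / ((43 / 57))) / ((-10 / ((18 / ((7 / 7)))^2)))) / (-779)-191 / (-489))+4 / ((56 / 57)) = 691245553 / 60347490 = 11.45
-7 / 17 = -0.41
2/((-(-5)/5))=2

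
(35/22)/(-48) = -35/1056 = -0.03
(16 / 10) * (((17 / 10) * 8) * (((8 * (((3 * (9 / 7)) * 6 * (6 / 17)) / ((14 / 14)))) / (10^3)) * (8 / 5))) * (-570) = -28366848 / 21875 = -1296.77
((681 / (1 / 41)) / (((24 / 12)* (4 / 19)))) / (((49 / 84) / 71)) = 112996287 / 14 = 8071163.36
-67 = -67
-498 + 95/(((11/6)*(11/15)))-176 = -73004/121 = -603.34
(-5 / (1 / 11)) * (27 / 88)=-135 / 8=-16.88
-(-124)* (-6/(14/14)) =-744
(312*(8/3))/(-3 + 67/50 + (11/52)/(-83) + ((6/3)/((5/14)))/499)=-44796627200/88910871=-503.84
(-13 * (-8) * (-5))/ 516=-130/ 129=-1.01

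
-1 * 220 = -220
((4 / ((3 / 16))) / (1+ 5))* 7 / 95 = 224 / 855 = 0.26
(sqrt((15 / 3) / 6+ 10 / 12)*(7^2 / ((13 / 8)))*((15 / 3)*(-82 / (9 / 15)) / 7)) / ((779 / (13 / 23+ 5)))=-358400*sqrt(15) / 51129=-27.15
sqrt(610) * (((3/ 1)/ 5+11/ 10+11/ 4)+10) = 356.89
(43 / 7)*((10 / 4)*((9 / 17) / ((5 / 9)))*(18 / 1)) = 31347 / 119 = 263.42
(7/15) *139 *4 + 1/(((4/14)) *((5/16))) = 812/3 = 270.67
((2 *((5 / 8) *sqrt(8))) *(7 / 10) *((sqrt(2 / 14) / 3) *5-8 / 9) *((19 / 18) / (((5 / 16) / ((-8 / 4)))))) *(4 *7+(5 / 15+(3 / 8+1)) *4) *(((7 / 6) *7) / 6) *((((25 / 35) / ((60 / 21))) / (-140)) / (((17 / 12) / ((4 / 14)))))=-55594 *sqrt(2) / 309825+3971 *sqrt(14) / 82620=-0.07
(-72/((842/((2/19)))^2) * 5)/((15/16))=-384/63984001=-0.00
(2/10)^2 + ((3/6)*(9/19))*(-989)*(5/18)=-123549/1900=-65.03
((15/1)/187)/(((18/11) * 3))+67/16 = 10291/2448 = 4.20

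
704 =704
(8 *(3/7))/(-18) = -4/21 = -0.19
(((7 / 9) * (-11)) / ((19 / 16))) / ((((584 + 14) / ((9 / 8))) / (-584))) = 44968 / 5681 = 7.92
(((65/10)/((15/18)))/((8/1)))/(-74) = -39/2960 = -0.01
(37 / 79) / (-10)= -37 / 790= -0.05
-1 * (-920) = 920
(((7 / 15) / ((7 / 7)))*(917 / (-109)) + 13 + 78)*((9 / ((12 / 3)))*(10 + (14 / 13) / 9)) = 42140336 / 21255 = 1982.61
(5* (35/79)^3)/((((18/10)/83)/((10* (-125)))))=-111207031250/4437351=-25061.58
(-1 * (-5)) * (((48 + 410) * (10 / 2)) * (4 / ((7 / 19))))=870200 / 7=124314.29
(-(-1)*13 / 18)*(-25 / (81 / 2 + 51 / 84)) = -4550 / 10359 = -0.44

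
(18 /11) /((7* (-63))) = -0.00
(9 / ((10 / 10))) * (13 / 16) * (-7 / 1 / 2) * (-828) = 169533 / 8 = 21191.62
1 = 1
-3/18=-1/6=-0.17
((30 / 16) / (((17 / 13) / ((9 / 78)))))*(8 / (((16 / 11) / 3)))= 1485 / 544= 2.73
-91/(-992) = 0.09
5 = 5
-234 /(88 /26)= -1521 /22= -69.14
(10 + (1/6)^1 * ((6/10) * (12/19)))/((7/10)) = 1912/133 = 14.38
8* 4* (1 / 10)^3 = 4 / 125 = 0.03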